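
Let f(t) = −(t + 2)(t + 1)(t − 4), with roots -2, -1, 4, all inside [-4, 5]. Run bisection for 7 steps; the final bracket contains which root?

f(0.5) = 13.125 > 0, so the root lies in [0.5, 5]
f(2.75) = 22.265625 > 0, so the root lies in [2.75, 5]
f(3.875) = 3.580078 > 0, so the root lies in [3.875, 5]
f(4.4375) = -15.3142 < 0, so the root lies in [3.875, 4.4375]
f(4.15625) = -4.9599 < 0, so the root lies in [3.875, 4.15625]
f(4.015625) = -0.4714 < 0, so the root lies in [3.875, 4.015625]
f(3.9453125) = 1.6079 > 0, so the root lies in [3.9453125, 4.015625]

4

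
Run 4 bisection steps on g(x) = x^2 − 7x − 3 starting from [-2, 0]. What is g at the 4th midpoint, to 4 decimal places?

midpoint -1: g = 5 > 0 → [-1, 0]
midpoint -0.5: g = 0.75 > 0 → [-0.5, 0]
midpoint -0.25: g = -1.1875 < 0 → [-0.5, -0.25]
midpoint -0.375: g = -0.2344 < 0 → [-0.5, -0.375]

-0.2344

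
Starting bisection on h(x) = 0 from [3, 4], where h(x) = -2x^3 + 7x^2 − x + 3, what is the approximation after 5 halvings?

m = 3.5, h(m) = -0.5 (−); new bracket [3, 3.5]
m = 3.25, h(m) = 5.03125 (+); new bracket [3.25, 3.5]
m = 3.375, h(m) = 2.472656 (+); new bracket [3.375, 3.5]
m = 3.4375, h(m) = 1.0396 (+); new bracket [3.4375, 3.5]
m = 3.46875, h(m) = 0.2833 (+); new bracket [3.46875, 3.5]

3.46875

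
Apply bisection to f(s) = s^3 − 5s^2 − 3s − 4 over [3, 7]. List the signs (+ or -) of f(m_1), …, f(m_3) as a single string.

midpoint 5: f = -19 < 0 → [5, 7]
midpoint 6: f = 14 > 0 → [5, 6]
midpoint 5.5: f = -5.375 < 0 → [5.5, 6]

-+-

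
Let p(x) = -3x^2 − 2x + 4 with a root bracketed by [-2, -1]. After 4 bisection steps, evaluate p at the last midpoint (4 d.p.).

-0.1992

x = -1.5 gives p = 0.25, positive; keep [-2, -1.5]
x = -1.75 gives p = -1.6875, negative; keep [-1.75, -1.5]
x = -1.625 gives p = -0.671875, negative; keep [-1.625, -1.5]
x = -1.5625 gives p = -0.1992, negative; keep [-1.5625, -1.5]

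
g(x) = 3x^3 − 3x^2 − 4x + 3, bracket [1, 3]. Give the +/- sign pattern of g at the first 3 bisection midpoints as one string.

midpoint 2: g = 7 > 0 → [1, 2]
midpoint 1.5: g = 0.375 > 0 → [1, 1.5]
midpoint 1.25: g = -0.828125 < 0 → [1.25, 1.5]

++-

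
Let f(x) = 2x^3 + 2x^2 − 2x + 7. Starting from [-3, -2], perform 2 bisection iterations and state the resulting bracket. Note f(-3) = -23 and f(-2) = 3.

[-2.25, -2]

f(-2.5) = -6.75 < 0, so the root lies in [-2.5, -2]
f(-2.25) = -1.15625 < 0, so the root lies in [-2.25, -2]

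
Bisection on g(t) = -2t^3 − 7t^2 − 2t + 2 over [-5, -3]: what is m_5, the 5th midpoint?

-3.0625

t = -4 gives g = 26, positive; keep [-4, -3]
t = -3.5 gives g = 9, positive; keep [-3.5, -3]
t = -3.25 gives g = 3.21875, positive; keep [-3.25, -3]
t = -3.125 gives g = 0.9258, positive; keep [-3.125, -3]
t = -3.0625 gives g = -0.0815, negative; keep [-3.125, -3.0625]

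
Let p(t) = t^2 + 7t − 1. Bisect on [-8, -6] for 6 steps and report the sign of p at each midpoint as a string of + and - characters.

-++-++

midpoint -7: p = -1 < 0 → [-8, -7]
midpoint -7.5: p = 2.75 > 0 → [-7.5, -7]
midpoint -7.25: p = 0.8125 > 0 → [-7.25, -7]
midpoint -7.125: p = -0.1094 < 0 → [-7.25, -7.125]
midpoint -7.1875: p = 0.3477 > 0 → [-7.1875, -7.125]
midpoint -7.15625: p = 0.1182 > 0 → [-7.15625, -7.125]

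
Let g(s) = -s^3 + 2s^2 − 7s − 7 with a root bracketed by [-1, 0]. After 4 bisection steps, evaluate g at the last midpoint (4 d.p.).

s = -0.5 gives g = -2.875, negative; keep [-1, -0.5]
s = -0.75 gives g = -0.203125, negative; keep [-1, -0.75]
s = -0.875 gives g = 1.326172, positive; keep [-0.875, -0.75]
s = -0.8125 gives g = 0.5442, positive; keep [-0.8125, -0.75]

0.5442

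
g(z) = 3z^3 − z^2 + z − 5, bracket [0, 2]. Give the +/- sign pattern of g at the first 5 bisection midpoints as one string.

midpoint 1: g = -2 < 0 → [1, 2]
midpoint 1.5: g = 4.375 > 0 → [1, 1.5]
midpoint 1.25: g = 0.546875 > 0 → [1, 1.25]
midpoint 1.125: g = -0.8691 < 0 → [1.125, 1.25]
midpoint 1.1875: g = -0.199 < 0 → [1.1875, 1.25]

-++--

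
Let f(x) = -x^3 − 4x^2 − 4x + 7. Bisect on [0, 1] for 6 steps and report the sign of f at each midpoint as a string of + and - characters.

++-++-

m = 0.5, f(m) = 3.875 (+); new bracket [0.5, 1]
m = 0.75, f(m) = 1.328125 (+); new bracket [0.75, 1]
m = 0.875, f(m) = -0.232422 (−); new bracket [0.75, 0.875]
m = 0.8125, f(m) = 0.573 (+); new bracket [0.8125, 0.875]
m = 0.84375, f(m) = 0.1767 (+); new bracket [0.84375, 0.875]
m = 0.859375, f(m) = -0.0263 (−); new bracket [0.84375, 0.859375]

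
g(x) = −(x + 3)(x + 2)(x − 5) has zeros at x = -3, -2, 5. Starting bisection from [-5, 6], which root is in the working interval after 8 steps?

g(0.5) = 39.375 > 0, so the root lies in [0.5, 6]
g(3.25) = 57.421875 > 0, so the root lies in [3.25, 6]
g(4.625) = 18.943359 > 0, so the root lies in [4.625, 6]
g(5.3125) = -18.9954 < 0, so the root lies in [4.625, 5.3125]
g(4.96875) = 1.7354 > 0, so the root lies in [4.96875, 5.3125]
g(5.140625) = -8.1744 < 0, so the root lies in [4.96875, 5.140625]
g(5.0546875) = -3.1075 < 0, so the root lies in [4.96875, 5.0546875]
g(5.01171875) = -0.6583 < 0, so the root lies in [4.96875, 5.01171875]

5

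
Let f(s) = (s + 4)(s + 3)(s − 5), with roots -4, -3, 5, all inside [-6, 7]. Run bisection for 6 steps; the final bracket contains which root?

5

f(0.5) = -70.875 < 0, so the root lies in [0.5, 7]
f(3.75) = -65.390625 < 0, so the root lies in [3.75, 7]
f(5.375) = 29.443359 > 0, so the root lies in [3.75, 5.375]
f(4.5625) = -28.3298 < 0, so the root lies in [4.5625, 5.375]
f(4.96875) = -2.2334 < 0, so the root lies in [4.96875, 5.375]
f(5.171875) = 12.8823 > 0, so the root lies in [4.96875, 5.171875]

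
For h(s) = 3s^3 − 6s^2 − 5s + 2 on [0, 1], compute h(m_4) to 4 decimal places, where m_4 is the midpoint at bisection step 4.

-0.0569

midpoint 0.5: h = -1.625 < 0 → [0, 0.5]
midpoint 0.25: h = 0.421875 > 0 → [0.25, 0.5]
midpoint 0.375: h = -0.560547 < 0 → [0.25, 0.375]
midpoint 0.3125: h = -0.0569 < 0 → [0.25, 0.3125]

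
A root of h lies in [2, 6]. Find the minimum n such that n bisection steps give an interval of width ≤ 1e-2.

9

Width after n steps is 4/2^n. Need 2^n ≥ 4/1e-2 = 400.
2^8 = 256 < 400 ≤ 2^9 = 512, so n = 9.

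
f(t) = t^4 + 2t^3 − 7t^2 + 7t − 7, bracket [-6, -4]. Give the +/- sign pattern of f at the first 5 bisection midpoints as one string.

+++-+

m = -5, f(m) = 158 (+); new bracket [-5, -4]
m = -4.5, f(m) = 47.5625 (+); new bracket [-4.5, -4]
m = -4.25, f(m) = 9.535156 (+); new bracket [-4.25, -4]
m = -4.125, f(m) = -5.8318 (−); new bracket [-4.25, -4.125]
m = -4.1875, f(m) = 1.5662 (+); new bracket [-4.1875, -4.125]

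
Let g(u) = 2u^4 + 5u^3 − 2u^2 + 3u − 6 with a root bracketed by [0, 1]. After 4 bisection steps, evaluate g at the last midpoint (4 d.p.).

midpoint 0.5: g = -4.25 < 0 → [0.5, 1]
midpoint 0.75: g = -2.132812 < 0 → [0.75, 1]
midpoint 0.875: g = -0.384277 < 0 → [0.875, 1]
midpoint 0.9375: g = 0.7195 > 0 → [0.875, 0.9375]

0.7195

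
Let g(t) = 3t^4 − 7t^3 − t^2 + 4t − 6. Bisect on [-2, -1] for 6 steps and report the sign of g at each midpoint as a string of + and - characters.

g(-1.5) = 24.5625 > 0, so the root lies in [-1.5, -1]
g(-1.25) = 8.433594 > 0, so the root lies in [-1.25, -1]
g(-1.125) = 3.006592 > 0, so the root lies in [-1.125, -1]
g(-1.0625) = 0.8406 > 0, so the root lies in [-1.0625, -1]
g(-1.03125) = -0.1186 < 0, so the root lies in [-1.0625, -1.03125]
g(-1.046875) = 0.3511 > 0, so the root lies in [-1.046875, -1.03125]

++++-+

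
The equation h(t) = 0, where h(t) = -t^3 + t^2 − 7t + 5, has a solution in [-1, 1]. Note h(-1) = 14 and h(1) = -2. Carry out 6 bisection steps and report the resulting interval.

t = 0 gives h = 5, positive; keep [0, 1]
t = 0.5 gives h = 1.625, positive; keep [0.5, 1]
t = 0.75 gives h = -0.109375, negative; keep [0.5, 0.75]
t = 0.625 gives h = 0.7715, positive; keep [0.625, 0.75]
t = 0.6875 gives h = 0.3352, positive; keep [0.6875, 0.75]
t = 0.71875 gives h = 0.114, positive; keep [0.71875, 0.75]

[0.71875, 0.75]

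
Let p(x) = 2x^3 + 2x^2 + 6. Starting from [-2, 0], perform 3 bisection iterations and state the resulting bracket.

[-2, -1.75]

midpoint -1: p = 6 > 0 → [-2, -1]
midpoint -1.5: p = 3.75 > 0 → [-2, -1.5]
midpoint -1.75: p = 1.40625 > 0 → [-2, -1.75]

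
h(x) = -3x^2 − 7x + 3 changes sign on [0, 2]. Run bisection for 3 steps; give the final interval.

h(1) = -7 < 0, so the root lies in [0, 1]
h(0.5) = -1.25 < 0, so the root lies in [0, 0.5]
h(0.25) = 1.0625 > 0, so the root lies in [0.25, 0.5]

[0.25, 0.5]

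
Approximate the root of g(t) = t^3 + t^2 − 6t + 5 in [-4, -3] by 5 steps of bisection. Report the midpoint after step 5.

t = -3.5 gives g = -4.625, negative; keep [-3.5, -3]
t = -3.25 gives g = 0.734375, positive; keep [-3.5, -3.25]
t = -3.375 gives g = -1.802734, negative; keep [-3.375, -3.25]
t = -3.3125 gives g = -0.4993, negative; keep [-3.3125, -3.25]
t = -3.28125 gives g = 0.1262, positive; keep [-3.3125, -3.28125]

-3.28125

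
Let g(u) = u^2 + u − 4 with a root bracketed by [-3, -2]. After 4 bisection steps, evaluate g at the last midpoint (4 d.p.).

m = -2.5, g(m) = -0.25 (−); new bracket [-3, -2.5]
m = -2.75, g(m) = 0.8125 (+); new bracket [-2.75, -2.5]
m = -2.625, g(m) = 0.265625 (+); new bracket [-2.625, -2.5]
m = -2.5625, g(m) = 0.0039 (+); new bracket [-2.5625, -2.5]

0.0039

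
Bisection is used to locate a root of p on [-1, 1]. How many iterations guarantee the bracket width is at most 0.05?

6

Width after n steps is 2/2^n. Need 2^n ≥ 2/0.05 = 40.
2^5 = 32 < 40 ≤ 2^6 = 64, so n = 6.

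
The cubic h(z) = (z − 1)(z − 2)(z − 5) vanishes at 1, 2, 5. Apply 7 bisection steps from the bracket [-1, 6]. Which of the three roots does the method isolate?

5

m = 2.5, h(m) = -1.875 (−); new bracket [2.5, 6]
m = 4.25, h(m) = -5.484375 (−); new bracket [4.25, 6]
m = 5.125, h(m) = 1.611328 (+); new bracket [4.25, 5.125]
m = 4.6875, h(m) = -3.0969 (−); new bracket [4.6875, 5.125]
m = 4.90625, h(m) = -1.0643 (−); new bracket [4.90625, 5.125]
m = 5.015625, h(m) = 0.1892 (+); new bracket [4.90625, 5.015625]
m = 4.9609375, h(m) = -0.4581 (−); new bracket [4.9609375, 5.015625]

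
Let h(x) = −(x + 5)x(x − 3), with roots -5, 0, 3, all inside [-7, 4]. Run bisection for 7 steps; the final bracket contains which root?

-5

x = -1.5 gives h = -23.625, negative; keep [-7, -1.5]
x = -4.25 gives h = -23.109375, negative; keep [-7, -4.25]
x = -5.625 gives h = 30.322266, positive; keep [-5.625, -4.25]
x = -4.9375 gives h = -2.4495, negative; keep [-5.625, -4.9375]
x = -5.28125 gives h = 12.3006, positive; keep [-5.28125, -4.9375]
x = -5.109375 gives h = 4.5318, positive; keep [-5.109375, -4.9375]
x = -5.0234375 gives h = 0.9447, positive; keep [-5.0234375, -4.9375]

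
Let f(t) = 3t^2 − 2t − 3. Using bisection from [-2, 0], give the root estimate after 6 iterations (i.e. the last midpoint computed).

t = -1 gives f = 2, positive; keep [-1, 0]
t = -0.5 gives f = -1.25, negative; keep [-1, -0.5]
t = -0.75 gives f = 0.1875, positive; keep [-0.75, -0.5]
t = -0.625 gives f = -0.5781, negative; keep [-0.75, -0.625]
t = -0.6875 gives f = -0.207, negative; keep [-0.75, -0.6875]
t = -0.71875 gives f = -0.0127, negative; keep [-0.75, -0.71875]

-0.71875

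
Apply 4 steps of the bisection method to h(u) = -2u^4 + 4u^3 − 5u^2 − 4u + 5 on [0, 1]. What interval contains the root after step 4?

[0.75, 0.8125]

h(0.5) = 2.125 > 0, so the root lies in [0.5, 1]
h(0.75) = 0.242188 > 0, so the root lies in [0.75, 1]
h(0.875) = -0.820801 < 0, so the root lies in [0.75, 0.875]
h(0.8125) = -0.2769 < 0, so the root lies in [0.75, 0.8125]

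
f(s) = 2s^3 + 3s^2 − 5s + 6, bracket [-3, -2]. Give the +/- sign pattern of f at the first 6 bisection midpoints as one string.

s = -2.5 gives f = 6, positive; keep [-3, -2.5]
s = -2.75 gives f = 0.84375, positive; keep [-3, -2.75]
s = -2.875 gives f = -2.355469, negative; keep [-2.875, -2.75]
s = -2.8125 gives f = -0.7017, negative; keep [-2.8125, -2.75]
s = -2.78125 gives f = 0.0844, positive; keep [-2.8125, -2.78125]
s = -2.796875 gives f = -0.3053, negative; keep [-2.796875, -2.78125]

++--+-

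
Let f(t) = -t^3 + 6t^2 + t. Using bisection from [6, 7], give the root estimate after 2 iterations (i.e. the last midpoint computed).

6.25

midpoint 6.5: f = -14.625 < 0 → [6, 6.5]
midpoint 6.25: f = -3.515625 < 0 → [6, 6.25]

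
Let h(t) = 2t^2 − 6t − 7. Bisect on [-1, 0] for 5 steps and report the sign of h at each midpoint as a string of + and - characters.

---++

t = -0.5 gives h = -3.5, negative; keep [-1, -0.5]
t = -0.75 gives h = -1.375, negative; keep [-1, -0.75]
t = -0.875 gives h = -0.21875, negative; keep [-1, -0.875]
t = -0.9375 gives h = 0.3828, positive; keep [-0.9375, -0.875]
t = -0.90625 gives h = 0.0801, positive; keep [-0.90625, -0.875]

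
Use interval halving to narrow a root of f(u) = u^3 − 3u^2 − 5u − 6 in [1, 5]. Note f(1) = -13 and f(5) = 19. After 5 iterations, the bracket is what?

m = 3, f(m) = -21 (−); new bracket [3, 5]
m = 4, f(m) = -10 (−); new bracket [4, 5]
m = 4.5, f(m) = 1.875 (+); new bracket [4, 4.5]
m = 4.25, f(m) = -4.6719 (−); new bracket [4.25, 4.5]
m = 4.375, f(m) = -1.5566 (−); new bracket [4.375, 4.5]

[4.375, 4.5]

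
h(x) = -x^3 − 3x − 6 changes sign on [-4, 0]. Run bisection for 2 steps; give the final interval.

h(-2) = 8 > 0, so the root lies in [-2, 0]
h(-1) = -2 < 0, so the root lies in [-2, -1]

[-2, -1]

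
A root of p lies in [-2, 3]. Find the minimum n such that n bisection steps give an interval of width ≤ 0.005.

10

Width after n steps is 5/2^n. Need 2^n ≥ 5/0.005 = 1000.
2^9 = 512 < 1000 ≤ 2^10 = 1024, so n = 10.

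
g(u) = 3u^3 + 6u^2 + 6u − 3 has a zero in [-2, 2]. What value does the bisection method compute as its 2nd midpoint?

g(0) = -3 < 0, so the root lies in [0, 2]
g(1) = 12 > 0, so the root lies in [0, 1]

1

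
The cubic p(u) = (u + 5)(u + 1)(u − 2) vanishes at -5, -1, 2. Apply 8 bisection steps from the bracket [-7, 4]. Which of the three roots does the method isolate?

-5

m = -1.5, p(m) = 6.125 (+); new bracket [-7, -1.5]
m = -4.25, p(m) = 15.234375 (+); new bracket [-7, -4.25]
m = -5.625, p(m) = -22.041016 (−); new bracket [-5.625, -4.25]
m = -4.9375, p(m) = 1.7073 (+); new bracket [-5.625, -4.9375]
m = -5.28125, p(m) = -8.7674 (−); new bracket [-5.28125, -4.9375]
m = -5.109375, p(m) = -3.1954 (−); new bracket [-5.109375, -4.9375]
m = -5.0234375, p(m) = -0.6623 (−); new bracket [-5.0234375, -4.9375]
m = -4.98046875, p(m) = 0.5427 (+); new bracket [-5.0234375, -4.98046875]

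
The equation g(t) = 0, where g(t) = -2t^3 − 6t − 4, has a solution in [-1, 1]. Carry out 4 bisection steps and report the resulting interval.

t = 0 gives g = -4, negative; keep [-1, 0]
t = -0.5 gives g = -0.75, negative; keep [-1, -0.5]
t = -0.75 gives g = 1.34375, positive; keep [-0.75, -0.5]
t = -0.625 gives g = 0.2383, positive; keep [-0.625, -0.5]

[-0.625, -0.5]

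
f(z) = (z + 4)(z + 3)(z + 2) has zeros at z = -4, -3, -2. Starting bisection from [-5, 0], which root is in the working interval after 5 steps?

-2

midpoint -2.5: f = -0.375 < 0 → [-2.5, 0]
midpoint -1.25: f = 3.609375 > 0 → [-2.5, -1.25]
midpoint -1.875: f = 0.298828 > 0 → [-2.5, -1.875]
midpoint -2.1875: f = -0.2761 < 0 → [-2.1875, -1.875]
midpoint -2.03125: f = -0.0596 < 0 → [-2.03125, -1.875]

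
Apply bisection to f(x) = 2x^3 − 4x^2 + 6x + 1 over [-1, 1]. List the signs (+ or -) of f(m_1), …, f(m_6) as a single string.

midpoint 0: f = 1 > 0 → [-1, 0]
midpoint -0.5: f = -3.25 < 0 → [-0.5, 0]
midpoint -0.25: f = -0.78125 < 0 → [-0.25, 0]
midpoint -0.125: f = 0.1836 > 0 → [-0.25, -0.125]
midpoint -0.1875: f = -0.2788 < 0 → [-0.1875, -0.125]
midpoint -0.15625: f = -0.0428 < 0 → [-0.15625, -0.125]

+--+--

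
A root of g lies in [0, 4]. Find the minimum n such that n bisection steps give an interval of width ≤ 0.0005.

Width after n steps is 4/2^n. Need 2^n ≥ 4/0.0005 = 8000.
2^12 = 4096 < 8000 ≤ 2^13 = 8192, so n = 13.

13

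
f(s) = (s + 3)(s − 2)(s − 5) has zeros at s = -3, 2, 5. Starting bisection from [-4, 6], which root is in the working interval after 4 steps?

m = 1, f(m) = 16 (+); new bracket [-4, 1]
m = -1.5, f(m) = 34.125 (+); new bracket [-4, -1.5]
m = -2.75, f(m) = 9.203125 (+); new bracket [-4, -2.75]
m = -3.375, f(m) = -16.8809 (−); new bracket [-3.375, -2.75]

-3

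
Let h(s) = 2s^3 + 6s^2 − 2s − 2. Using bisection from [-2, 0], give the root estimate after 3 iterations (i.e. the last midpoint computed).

-0.25

h(-1) = 4 > 0, so the root lies in [-1, 0]
h(-0.5) = 0.25 > 0, so the root lies in [-0.5, 0]
h(-0.25) = -1.15625 < 0, so the root lies in [-0.5, -0.25]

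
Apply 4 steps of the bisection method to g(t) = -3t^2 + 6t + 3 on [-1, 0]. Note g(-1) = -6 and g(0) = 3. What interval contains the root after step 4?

[-0.4375, -0.375]

g(-0.5) = -0.75 < 0, so the root lies in [-0.5, 0]
g(-0.25) = 1.3125 > 0, so the root lies in [-0.5, -0.25]
g(-0.375) = 0.328125 > 0, so the root lies in [-0.5, -0.375]
g(-0.4375) = -0.1992 < 0, so the root lies in [-0.4375, -0.375]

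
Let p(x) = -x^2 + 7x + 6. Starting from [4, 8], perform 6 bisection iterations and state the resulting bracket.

midpoint 6: p = 12 > 0 → [6, 8]
midpoint 7: p = 6 > 0 → [7, 8]
midpoint 7.5: p = 2.25 > 0 → [7.5, 8]
midpoint 7.75: p = 0.1875 > 0 → [7.75, 8]
midpoint 7.875: p = -0.8906 < 0 → [7.75, 7.875]
midpoint 7.8125: p = -0.3477 < 0 → [7.75, 7.8125]

[7.75, 7.8125]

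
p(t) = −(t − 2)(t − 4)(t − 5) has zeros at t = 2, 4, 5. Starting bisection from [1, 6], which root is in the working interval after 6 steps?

m = 3.5, p(m) = -1.125 (−); new bracket [1, 3.5]
m = 2.25, p(m) = -1.203125 (−); new bracket [1, 2.25]
m = 1.625, p(m) = 3.005859 (+); new bracket [1.625, 2.25]
m = 1.9375, p(m) = 0.3948 (+); new bracket [1.9375, 2.25]
m = 2.09375, p(m) = -0.5194 (−); new bracket [1.9375, 2.09375]
m = 2.015625, p(m) = -0.0925 (−); new bracket [1.9375, 2.015625]

2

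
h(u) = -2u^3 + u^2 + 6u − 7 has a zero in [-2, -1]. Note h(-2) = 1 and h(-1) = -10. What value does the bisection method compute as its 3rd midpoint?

m = -1.5, h(m) = -7 (−); new bracket [-2, -1.5]
m = -1.75, h(m) = -3.71875 (−); new bracket [-2, -1.75]
m = -1.875, h(m) = -1.550781 (−); new bracket [-2, -1.875]

-1.875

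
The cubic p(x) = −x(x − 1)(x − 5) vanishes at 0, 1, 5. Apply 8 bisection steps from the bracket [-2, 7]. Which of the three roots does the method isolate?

midpoint 2.5: p = 9.375 > 0 → [2.5, 7]
midpoint 4.75: p = 4.453125 > 0 → [4.75, 7]
midpoint 5.875: p = -25.060547 < 0 → [4.75, 5.875]
midpoint 5.3125: p = -7.1594 < 0 → [4.75, 5.3125]
midpoint 5.03125: p = -0.6338 < 0 → [4.75, 5.03125]
midpoint 4.890625: p = 2.0811 > 0 → [4.890625, 5.03125]
midpoint 4.9609375: p = 0.7676 > 0 → [4.9609375, 5.03125]
midpoint 4.99609375: p = 0.078 > 0 → [4.99609375, 5.03125]

5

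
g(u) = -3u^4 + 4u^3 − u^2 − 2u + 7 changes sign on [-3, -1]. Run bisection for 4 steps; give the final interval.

[-1.125, -1]

midpoint -2: g = -73 < 0 → [-2, -1]
midpoint -1.5: g = -20.9375 < 0 → [-1.5, -1]
midpoint -1.25: g = -7.199219 < 0 → [-1.25, -1]
midpoint -1.125: g = -2.5164 < 0 → [-1.125, -1]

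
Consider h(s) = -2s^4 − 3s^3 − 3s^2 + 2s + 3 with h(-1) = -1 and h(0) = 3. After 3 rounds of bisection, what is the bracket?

[-0.875, -0.75]

midpoint -0.5: h = 1.5 > 0 → [-1, -0.5]
midpoint -0.75: h = 0.445312 > 0 → [-1, -0.75]
midpoint -0.875: h = -0.209473 < 0 → [-0.875, -0.75]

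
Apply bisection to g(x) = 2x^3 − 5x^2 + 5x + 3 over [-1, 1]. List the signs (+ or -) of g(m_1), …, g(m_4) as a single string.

m = 0, g(m) = 3 (+); new bracket [-1, 0]
m = -0.5, g(m) = -1 (−); new bracket [-0.5, 0]
m = -0.25, g(m) = 1.40625 (+); new bracket [-0.5, -0.25]
m = -0.375, g(m) = 0.3164 (+); new bracket [-0.5, -0.375]

+-++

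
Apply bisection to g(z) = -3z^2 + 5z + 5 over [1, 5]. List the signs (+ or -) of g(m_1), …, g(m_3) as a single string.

z = 3 gives g = -7, negative; keep [1, 3]
z = 2 gives g = 3, positive; keep [2, 3]
z = 2.5 gives g = -1.25, negative; keep [2, 2.5]

-+-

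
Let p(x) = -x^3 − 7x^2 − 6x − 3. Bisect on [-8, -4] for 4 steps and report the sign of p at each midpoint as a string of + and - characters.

m = -6, p(m) = -3 (−); new bracket [-8, -6]
m = -7, p(m) = 39 (+); new bracket [-7, -6]
m = -6.5, p(m) = 14.875 (+); new bracket [-6.5, -6]
m = -6.25, p(m) = 5.2031 (+); new bracket [-6.25, -6]

-+++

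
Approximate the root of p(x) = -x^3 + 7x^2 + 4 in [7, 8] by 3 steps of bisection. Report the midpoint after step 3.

p(7.5) = -24.125 < 0, so the root lies in [7, 7.5]
p(7.25) = -9.140625 < 0, so the root lies in [7, 7.25]
p(7.125) = -2.345703 < 0, so the root lies in [7, 7.125]

7.125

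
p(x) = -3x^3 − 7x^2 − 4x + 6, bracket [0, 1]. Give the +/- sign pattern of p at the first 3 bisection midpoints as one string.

+-+

x = 0.5 gives p = 1.875, positive; keep [0.5, 1]
x = 0.75 gives p = -2.203125, negative; keep [0.5, 0.75]
x = 0.625 gives p = 0.033203, positive; keep [0.625, 0.75]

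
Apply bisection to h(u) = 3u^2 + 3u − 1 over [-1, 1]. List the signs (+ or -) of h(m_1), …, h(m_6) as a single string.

u = 0 gives h = -1, negative; keep [0, 1]
u = 0.5 gives h = 1.25, positive; keep [0, 0.5]
u = 0.25 gives h = -0.0625, negative; keep [0.25, 0.5]
u = 0.375 gives h = 0.5469, positive; keep [0.25, 0.375]
u = 0.3125 gives h = 0.2305, positive; keep [0.25, 0.3125]
u = 0.28125 gives h = 0.0811, positive; keep [0.25, 0.28125]

-+-+++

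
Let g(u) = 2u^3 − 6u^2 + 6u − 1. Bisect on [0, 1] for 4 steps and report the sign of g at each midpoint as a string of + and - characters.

midpoint 0.5: g = 0.75 > 0 → [0, 0.5]
midpoint 0.25: g = 0.15625 > 0 → [0, 0.25]
midpoint 0.125: g = -0.339844 < 0 → [0.125, 0.25]
midpoint 0.1875: g = -0.0728 < 0 → [0.1875, 0.25]

++--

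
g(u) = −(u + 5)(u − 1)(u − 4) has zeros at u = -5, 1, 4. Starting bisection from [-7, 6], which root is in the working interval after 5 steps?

-5

g(-0.5) = -30.375 < 0, so the root lies in [-7, -0.5]
g(-3.75) = -46.015625 < 0, so the root lies in [-7, -3.75]
g(-5.375) = 22.412109 > 0, so the root lies in [-5.375, -3.75]
g(-4.5625) = -20.8376 < 0, so the root lies in [-5.375, -4.5625]
g(-4.96875) = -1.6729 < 0, so the root lies in [-5.375, -4.96875]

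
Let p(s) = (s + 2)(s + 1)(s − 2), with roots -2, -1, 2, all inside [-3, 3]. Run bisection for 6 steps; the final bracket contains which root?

m = 0, p(m) = -4 (−); new bracket [0, 3]
m = 1.5, p(m) = -4.375 (−); new bracket [1.5, 3]
m = 2.25, p(m) = 3.453125 (+); new bracket [1.5, 2.25]
m = 1.875, p(m) = -1.3926 (−); new bracket [1.875, 2.25]
m = 2.0625, p(m) = 0.7776 (+); new bracket [1.875, 2.0625]
m = 1.96875, p(m) = -0.3682 (−); new bracket [1.96875, 2.0625]

2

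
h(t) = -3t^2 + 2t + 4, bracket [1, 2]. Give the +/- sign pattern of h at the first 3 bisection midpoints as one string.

h(1.5) = 0.25 > 0, so the root lies in [1.5, 2]
h(1.75) = -1.6875 < 0, so the root lies in [1.5, 1.75]
h(1.625) = -0.671875 < 0, so the root lies in [1.5, 1.625]

+--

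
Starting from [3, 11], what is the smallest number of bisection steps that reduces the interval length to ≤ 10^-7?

Width after n steps is 8/2^n. Need 2^n ≥ 8/10^-7 = 80000000.
2^26 = 67108864 < 80000000 ≤ 2^27 = 134217728, so n = 27.

27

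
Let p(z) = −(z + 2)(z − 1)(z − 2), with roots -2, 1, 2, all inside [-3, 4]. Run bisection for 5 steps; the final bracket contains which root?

-2

m = 0.5, p(m) = -1.875 (−); new bracket [-3, 0.5]
m = -1.25, p(m) = -5.484375 (−); new bracket [-3, -1.25]
m = -2.125, p(m) = 1.611328 (+); new bracket [-2.125, -1.25]
m = -1.6875, p(m) = -3.0969 (−); new bracket [-2.125, -1.6875]
m = -1.90625, p(m) = -1.0643 (−); new bracket [-2.125, -1.90625]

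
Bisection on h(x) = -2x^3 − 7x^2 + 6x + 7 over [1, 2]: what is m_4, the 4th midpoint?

m = 1.5, h(m) = -6.5 (−); new bracket [1, 1.5]
m = 1.25, h(m) = -0.34375 (−); new bracket [1, 1.25]
m = 1.125, h(m) = 2.042969 (+); new bracket [1.125, 1.25]
m = 1.1875, h(m) = 0.9048 (+); new bracket [1.1875, 1.25]

1.1875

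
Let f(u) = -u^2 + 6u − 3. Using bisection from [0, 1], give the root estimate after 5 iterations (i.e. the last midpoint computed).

midpoint 0.5: f = -0.25 < 0 → [0.5, 1]
midpoint 0.75: f = 0.9375 > 0 → [0.5, 0.75]
midpoint 0.625: f = 0.359375 > 0 → [0.5, 0.625]
midpoint 0.5625: f = 0.0586 > 0 → [0.5, 0.5625]
midpoint 0.53125: f = -0.0947 < 0 → [0.53125, 0.5625]

0.53125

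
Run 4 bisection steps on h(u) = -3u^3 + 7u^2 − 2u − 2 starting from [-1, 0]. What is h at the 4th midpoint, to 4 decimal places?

midpoint -0.5: h = 1.125 > 0 → [-0.5, 0]
midpoint -0.25: h = -1.015625 < 0 → [-0.5, -0.25]
midpoint -0.375: h = -0.107422 < 0 → [-0.5, -0.375]
midpoint -0.4375: h = 0.4661 > 0 → [-0.4375, -0.375]

0.4661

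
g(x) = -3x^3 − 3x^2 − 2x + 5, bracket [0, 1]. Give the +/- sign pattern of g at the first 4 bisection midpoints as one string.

midpoint 0.5: g = 2.875 > 0 → [0.5, 1]
midpoint 0.75: g = 0.546875 > 0 → [0.75, 1]
midpoint 0.875: g = -1.056641 < 0 → [0.75, 0.875]
midpoint 0.8125: g = -0.2146 < 0 → [0.75, 0.8125]

++--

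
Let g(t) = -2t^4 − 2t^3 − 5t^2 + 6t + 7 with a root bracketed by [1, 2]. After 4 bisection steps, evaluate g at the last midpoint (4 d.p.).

-0.2520

m = 1.5, g(m) = -12.125 (−); new bracket [1, 1.5]
m = 1.25, g(m) = -2.101562 (−); new bracket [1, 1.25]
m = 1.125, g(m) = 1.370605 (+); new bracket [1.125, 1.25]
m = 1.1875, g(m) = -0.252 (−); new bracket [1.125, 1.1875]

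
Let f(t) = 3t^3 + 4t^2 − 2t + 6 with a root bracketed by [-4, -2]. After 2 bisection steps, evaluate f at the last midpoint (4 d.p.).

-10.8750

t = -3 gives f = -33, negative; keep [-3, -2]
t = -2.5 gives f = -10.875, negative; keep [-2.5, -2]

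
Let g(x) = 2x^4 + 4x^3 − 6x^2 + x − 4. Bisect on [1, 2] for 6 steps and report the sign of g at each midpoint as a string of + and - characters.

m = 1.5, g(m) = 7.625 (+); new bracket [1, 1.5]
m = 1.25, g(m) = 0.570312 (+); new bracket [1, 1.25]
m = 1.125, g(m) = -1.569824 (−); new bracket [1.125, 1.25]
m = 1.1875, g(m) = -0.5981 (−); new bracket [1.1875, 1.25]
m = 1.21875, g(m) = -0.0397 (−); new bracket [1.21875, 1.25]
m = 1.234375, g(m) = 0.2587 (+); new bracket [1.21875, 1.234375]

++---+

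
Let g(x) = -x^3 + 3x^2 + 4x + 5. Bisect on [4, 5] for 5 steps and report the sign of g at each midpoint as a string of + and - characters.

m = 4.5, g(m) = -7.375 (−); new bracket [4, 4.5]
m = 4.25, g(m) = -0.578125 (−); new bracket [4, 4.25]
m = 4.125, g(m) = 2.357422 (+); new bracket [4.125, 4.25]
m = 4.1875, g(m) = 0.927 (+); new bracket [4.1875, 4.25]
m = 4.21875, g(m) = 0.1839 (+); new bracket [4.21875, 4.25]

--+++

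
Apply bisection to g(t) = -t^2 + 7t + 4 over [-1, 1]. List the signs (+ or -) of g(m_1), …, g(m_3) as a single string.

++-

m = 0, g(m) = 4 (+); new bracket [-1, 0]
m = -0.5, g(m) = 0.25 (+); new bracket [-1, -0.5]
m = -0.75, g(m) = -1.8125 (−); new bracket [-0.75, -0.5]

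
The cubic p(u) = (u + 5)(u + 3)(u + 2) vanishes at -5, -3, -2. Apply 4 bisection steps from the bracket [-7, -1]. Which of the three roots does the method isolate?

m = -4, p(m) = 2 (+); new bracket [-7, -4]
m = -5.5, p(m) = -4.375 (−); new bracket [-5.5, -4]
m = -4.75, p(m) = 1.203125 (+); new bracket [-5.5, -4.75]
m = -5.125, p(m) = -0.8301 (−); new bracket [-5.125, -4.75]

-5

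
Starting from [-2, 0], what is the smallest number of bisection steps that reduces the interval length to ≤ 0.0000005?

Width after n steps is 2/2^n. Need 2^n ≥ 2/0.0000005 = 4000000.
2^21 = 2097152 < 4000000 ≤ 2^22 = 4194304, so n = 22.

22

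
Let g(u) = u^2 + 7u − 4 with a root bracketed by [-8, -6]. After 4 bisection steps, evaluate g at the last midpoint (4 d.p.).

m = -7, g(m) = -4 (−); new bracket [-8, -7]
m = -7.5, g(m) = -0.25 (−); new bracket [-8, -7.5]
m = -7.75, g(m) = 1.8125 (+); new bracket [-7.75, -7.5]
m = -7.625, g(m) = 0.7656 (+); new bracket [-7.625, -7.5]

0.7656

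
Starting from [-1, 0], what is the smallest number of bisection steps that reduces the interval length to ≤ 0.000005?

Width after n steps is 1/2^n. Need 2^n ≥ 1/0.000005 = 200000.
2^17 = 131072 < 200000 ≤ 2^18 = 262144, so n = 18.

18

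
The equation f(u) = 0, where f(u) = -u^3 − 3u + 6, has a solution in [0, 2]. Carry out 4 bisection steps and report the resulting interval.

[1.25, 1.375]

f(1) = 2 > 0, so the root lies in [1, 2]
f(1.5) = -1.875 < 0, so the root lies in [1, 1.5]
f(1.25) = 0.296875 > 0, so the root lies in [1.25, 1.5]
f(1.375) = -0.7246 < 0, so the root lies in [1.25, 1.375]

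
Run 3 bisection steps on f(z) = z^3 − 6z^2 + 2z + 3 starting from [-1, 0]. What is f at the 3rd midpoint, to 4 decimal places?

-0.8379

z = -0.5 gives f = 0.375, positive; keep [-1, -0.5]
z = -0.75 gives f = -2.296875, negative; keep [-0.75, -0.5]
z = -0.625 gives f = -0.837891, negative; keep [-0.625, -0.5]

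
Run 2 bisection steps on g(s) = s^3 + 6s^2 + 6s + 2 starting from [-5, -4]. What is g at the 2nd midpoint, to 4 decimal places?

s = -4.5 gives g = 5.375, positive; keep [-5, -4.5]
s = -4.75 gives g = 1.703125, positive; keep [-5, -4.75]

1.7031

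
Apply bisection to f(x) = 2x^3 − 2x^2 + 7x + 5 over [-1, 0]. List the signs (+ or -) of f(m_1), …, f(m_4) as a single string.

+--+

f(-0.5) = 0.75 > 0, so the root lies in [-1, -0.5]
f(-0.75) = -2.21875 < 0, so the root lies in [-0.75, -0.5]
f(-0.625) = -0.644531 < 0, so the root lies in [-0.625, -0.5]
f(-0.5625) = 0.0737 > 0, so the root lies in [-0.625, -0.5625]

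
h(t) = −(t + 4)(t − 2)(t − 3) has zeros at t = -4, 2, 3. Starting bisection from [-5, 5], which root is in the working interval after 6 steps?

-4

midpoint 0: h = -24 < 0 → [-5, 0]
midpoint -2.5: h = -37.125 < 0 → [-5, -2.5]
midpoint -3.75: h = -9.703125 < 0 → [-5, -3.75]
midpoint -4.375: h = 17.6309 > 0 → [-4.375, -3.75]
midpoint -4.0625: h = 2.676 > 0 → [-4.0625, -3.75]
midpoint -3.90625: h = -3.8241 < 0 → [-4.0625, -3.90625]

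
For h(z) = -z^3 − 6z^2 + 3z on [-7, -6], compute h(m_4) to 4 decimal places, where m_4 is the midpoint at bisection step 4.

-1.1819

h(-6.5) = 1.625 > 0, so the root lies in [-6.5, -6]
h(-6.25) = -8.984375 < 0, so the root lies in [-6.5, -6.25]
h(-6.375) = -3.884766 < 0, so the root lies in [-6.5, -6.375]
h(-6.4375) = -1.1819 < 0, so the root lies in [-6.5, -6.4375]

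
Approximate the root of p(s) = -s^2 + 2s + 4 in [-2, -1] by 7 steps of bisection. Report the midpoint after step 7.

s = -1.5 gives p = -1.25, negative; keep [-1.5, -1]
s = -1.25 gives p = -0.0625, negative; keep [-1.25, -1]
s = -1.125 gives p = 0.484375, positive; keep [-1.25, -1.125]
s = -1.1875 gives p = 0.2148, positive; keep [-1.25, -1.1875]
s = -1.21875 gives p = 0.0771, positive; keep [-1.25, -1.21875]
s = -1.234375 gives p = 0.0076, positive; keep [-1.25, -1.234375]
s = -1.2421875 gives p = -0.0274, negative; keep [-1.2421875, -1.234375]

-1.2421875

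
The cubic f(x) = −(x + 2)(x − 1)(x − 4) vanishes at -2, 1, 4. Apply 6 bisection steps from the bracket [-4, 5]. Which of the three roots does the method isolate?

midpoint 0.5: f = -4.375 < 0 → [-4, 0.5]
midpoint -1.75: f = -3.953125 < 0 → [-4, -1.75]
midpoint -2.875: f = 23.310547 > 0 → [-2.875, -1.75]
midpoint -2.3125: f = 6.5344 > 0 → [-2.3125, -1.75]
midpoint -2.03125: f = 0.5713 > 0 → [-2.03125, -1.75]
midpoint -1.890625: f = -1.8624 < 0 → [-2.03125, -1.890625]

-2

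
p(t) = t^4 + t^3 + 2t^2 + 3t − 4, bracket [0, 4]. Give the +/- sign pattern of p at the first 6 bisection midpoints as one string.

m = 2, p(m) = 34 (+); new bracket [0, 2]
m = 1, p(m) = 3 (+); new bracket [0, 1]
m = 0.5, p(m) = -1.8125 (−); new bracket [0.5, 1]
m = 0.75, p(m) = 0.1133 (+); new bracket [0.5, 0.75]
m = 0.625, p(m) = -0.947 (−); new bracket [0.625, 0.75]
m = 0.6875, p(m) = -0.4438 (−); new bracket [0.6875, 0.75]

++-+--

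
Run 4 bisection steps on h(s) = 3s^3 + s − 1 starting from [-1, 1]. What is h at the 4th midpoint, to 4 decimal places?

0.3574

midpoint 0: h = -1 < 0 → [0, 1]
midpoint 0.5: h = -0.125 < 0 → [0.5, 1]
midpoint 0.75: h = 1.015625 > 0 → [0.5, 0.75]
midpoint 0.625: h = 0.3574 > 0 → [0.5, 0.625]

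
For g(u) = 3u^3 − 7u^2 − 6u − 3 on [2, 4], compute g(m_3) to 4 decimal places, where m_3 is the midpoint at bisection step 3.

g(3) = -3 < 0, so the root lies in [3, 4]
g(3.5) = 18.875 > 0, so the root lies in [3, 3.5]
g(3.25) = 6.546875 > 0, so the root lies in [3, 3.25]

6.5469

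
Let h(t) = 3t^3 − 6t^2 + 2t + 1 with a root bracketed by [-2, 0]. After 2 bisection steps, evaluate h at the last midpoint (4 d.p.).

-1.8750

midpoint -1: h = -10 < 0 → [-1, 0]
midpoint -0.5: h = -1.875 < 0 → [-0.5, 0]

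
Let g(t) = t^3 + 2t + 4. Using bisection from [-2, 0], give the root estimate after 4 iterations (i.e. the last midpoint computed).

t = -1 gives g = 1, positive; keep [-2, -1]
t = -1.5 gives g = -2.375, negative; keep [-1.5, -1]
t = -1.25 gives g = -0.453125, negative; keep [-1.25, -1]
t = -1.125 gives g = 0.3262, positive; keep [-1.25, -1.125]

-1.125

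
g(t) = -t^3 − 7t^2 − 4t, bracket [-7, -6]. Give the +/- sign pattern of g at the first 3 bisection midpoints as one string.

g(-6.5) = 4.875 > 0, so the root lies in [-6.5, -6]
g(-6.25) = -4.296875 < 0, so the root lies in [-6.5, -6.25]
g(-6.375) = 0.099609 > 0, so the root lies in [-6.375, -6.25]

+-+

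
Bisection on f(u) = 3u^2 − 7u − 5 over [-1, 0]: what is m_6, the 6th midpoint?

-0.578125

m = -0.5, f(m) = -0.75 (−); new bracket [-1, -0.5]
m = -0.75, f(m) = 1.9375 (+); new bracket [-0.75, -0.5]
m = -0.625, f(m) = 0.546875 (+); new bracket [-0.625, -0.5]
m = -0.5625, f(m) = -0.1133 (−); new bracket [-0.625, -0.5625]
m = -0.59375, f(m) = 0.2139 (+); new bracket [-0.59375, -0.5625]
m = -0.578125, f(m) = 0.0496 (+); new bracket [-0.578125, -0.5625]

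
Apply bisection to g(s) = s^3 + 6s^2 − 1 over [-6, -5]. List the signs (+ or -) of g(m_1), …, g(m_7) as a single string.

midpoint -5.5: g = 14.125 > 0 → [-6, -5.5]
midpoint -5.75: g = 7.265625 > 0 → [-6, -5.75]
midpoint -5.875: g = 3.314453 > 0 → [-6, -5.875]
midpoint -5.9375: g = 1.2034 > 0 → [-6, -5.9375]
midpoint -5.96875: g = 0.1133 > 0 → [-6, -5.96875]
midpoint -5.984375: g = -0.4404 < 0 → [-5.984375, -5.96875]
midpoint -5.9765625: g = -0.1628 < 0 → [-5.9765625, -5.96875]

+++++--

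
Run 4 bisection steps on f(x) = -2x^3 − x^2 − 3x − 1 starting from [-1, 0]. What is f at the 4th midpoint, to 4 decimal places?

-0.0991

m = -0.5, f(m) = 0.5 (+); new bracket [-0.5, 0]
m = -0.25, f(m) = -0.28125 (−); new bracket [-0.5, -0.25]
m = -0.375, f(m) = 0.089844 (+); new bracket [-0.375, -0.25]
m = -0.3125, f(m) = -0.0991 (−); new bracket [-0.375, -0.3125]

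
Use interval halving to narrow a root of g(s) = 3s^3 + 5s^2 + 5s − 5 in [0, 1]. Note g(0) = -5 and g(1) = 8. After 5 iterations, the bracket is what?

[0.5625, 0.59375]

g(0.5) = -0.875 < 0, so the root lies in [0.5, 1]
g(0.75) = 2.828125 > 0, so the root lies in [0.5, 0.75]
g(0.625) = 0.810547 > 0, so the root lies in [0.5, 0.625]
g(0.5625) = -0.0715 < 0, so the root lies in [0.5625, 0.625]
g(0.59375) = 0.3594 > 0, so the root lies in [0.5625, 0.59375]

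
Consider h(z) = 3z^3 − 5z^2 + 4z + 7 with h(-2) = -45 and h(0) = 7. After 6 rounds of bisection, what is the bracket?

m = -1, h(m) = -5 (−); new bracket [-1, 0]
m = -0.5, h(m) = 3.375 (+); new bracket [-1, -0.5]
m = -0.75, h(m) = -0.078125 (−); new bracket [-0.75, -0.5]
m = -0.625, h(m) = 1.8145 (+); new bracket [-0.75, -0.625]
m = -0.6875, h(m) = 0.9119 (+); new bracket [-0.75, -0.6875]
m = -0.71875, h(m) = 0.4281 (+); new bracket [-0.75, -0.71875]

[-0.75, -0.71875]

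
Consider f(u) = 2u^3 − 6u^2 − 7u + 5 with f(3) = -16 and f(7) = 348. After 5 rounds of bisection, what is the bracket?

[3.75, 3.875]

f(5) = 70 > 0, so the root lies in [3, 5]
f(4) = 9 > 0, so the root lies in [3, 4]
f(3.5) = -7.25 < 0, so the root lies in [3.5, 4]
f(3.75) = -0.1562 < 0, so the root lies in [3.75, 4]
f(3.875) = 4.1523 > 0, so the root lies in [3.75, 3.875]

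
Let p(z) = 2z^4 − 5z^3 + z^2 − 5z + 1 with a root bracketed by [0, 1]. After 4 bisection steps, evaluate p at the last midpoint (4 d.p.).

0.0672

z = 0.5 gives p = -1.75, negative; keep [0, 0.5]
z = 0.25 gives p = -0.257812, negative; keep [0, 0.25]
z = 0.125 gives p = 0.381348, positive; keep [0.125, 0.25]
z = 0.1875 gives p = 0.0672, positive; keep [0.1875, 0.25]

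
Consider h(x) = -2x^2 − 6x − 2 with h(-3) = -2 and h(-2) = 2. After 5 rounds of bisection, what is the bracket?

[-2.625, -2.59375]

x = -2.5 gives h = 0.5, positive; keep [-3, -2.5]
x = -2.75 gives h = -0.625, negative; keep [-2.75, -2.5]
x = -2.625 gives h = -0.03125, negative; keep [-2.625, -2.5]
x = -2.5625 gives h = 0.2422, positive; keep [-2.625, -2.5625]
x = -2.59375 gives h = 0.1074, positive; keep [-2.625, -2.59375]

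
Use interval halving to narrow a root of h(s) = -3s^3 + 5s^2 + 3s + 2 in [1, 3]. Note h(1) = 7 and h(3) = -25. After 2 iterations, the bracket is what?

h(2) = 4 > 0, so the root lies in [2, 3]
h(2.5) = -6.125 < 0, so the root lies in [2, 2.5]

[2, 2.5]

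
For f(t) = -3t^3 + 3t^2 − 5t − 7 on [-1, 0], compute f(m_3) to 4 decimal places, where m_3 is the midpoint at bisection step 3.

midpoint -0.5: f = -3.375 < 0 → [-1, -0.5]
midpoint -0.75: f = -0.296875 < 0 → [-1, -0.75]
midpoint -0.875: f = 1.681641 > 0 → [-0.875, -0.75]

1.6816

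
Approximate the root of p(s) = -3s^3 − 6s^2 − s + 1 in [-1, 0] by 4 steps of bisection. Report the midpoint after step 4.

-0.6875

m = -0.5, p(m) = 0.375 (+); new bracket [-1, -0.5]
m = -0.75, p(m) = -0.359375 (−); new bracket [-0.75, -0.5]
m = -0.625, p(m) = 0.013672 (+); new bracket [-0.75, -0.625]
m = -0.6875, p(m) = -0.1736 (−); new bracket [-0.6875, -0.625]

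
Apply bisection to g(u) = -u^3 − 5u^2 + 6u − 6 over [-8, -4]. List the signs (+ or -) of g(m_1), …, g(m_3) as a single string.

u = -6 gives g = -6, negative; keep [-8, -6]
u = -7 gives g = 50, positive; keep [-7, -6]
u = -6.5 gives g = 18.375, positive; keep [-6.5, -6]

-++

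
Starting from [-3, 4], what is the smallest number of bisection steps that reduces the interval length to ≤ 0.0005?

Width after n steps is 7/2^n. Need 2^n ≥ 7/0.0005 = 14000.
2^13 = 8192 < 14000 ≤ 2^14 = 16384, so n = 14.

14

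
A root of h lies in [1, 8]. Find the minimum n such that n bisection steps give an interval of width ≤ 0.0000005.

24

Width after n steps is 7/2^n. Need 2^n ≥ 7/0.0000005 = 14000000.
2^23 = 8388608 < 14000000 ≤ 2^24 = 16777216, so n = 24.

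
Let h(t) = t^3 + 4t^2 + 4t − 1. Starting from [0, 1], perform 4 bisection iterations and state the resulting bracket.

[0.1875, 0.25]

midpoint 0.5: h = 2.125 > 0 → [0, 0.5]
midpoint 0.25: h = 0.265625 > 0 → [0, 0.25]
midpoint 0.125: h = -0.435547 < 0 → [0.125, 0.25]
midpoint 0.1875: h = -0.1028 < 0 → [0.1875, 0.25]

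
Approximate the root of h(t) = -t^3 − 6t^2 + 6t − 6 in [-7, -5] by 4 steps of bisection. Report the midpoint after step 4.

-6.875

t = -6 gives h = -42, negative; keep [-7, -6]
t = -6.5 gives h = -23.875, negative; keep [-7, -6.5]
t = -6.75 gives h = -12.328125, negative; keep [-7, -6.75]
t = -6.875 gives h = -5.8926, negative; keep [-7, -6.875]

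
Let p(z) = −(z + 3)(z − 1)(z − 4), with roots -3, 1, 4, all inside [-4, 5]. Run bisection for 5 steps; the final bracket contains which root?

z = 0.5 gives p = -6.125, negative; keep [-4, 0.5]
z = -1.75 gives p = -19.765625, negative; keep [-4, -1.75]
z = -2.875 gives p = -3.330078, negative; keep [-4, -2.875]
z = -3.4375 gives p = 14.4392, positive; keep [-3.4375, -2.875]
z = -3.15625 gives p = 4.6474, positive; keep [-3.15625, -2.875]

-3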